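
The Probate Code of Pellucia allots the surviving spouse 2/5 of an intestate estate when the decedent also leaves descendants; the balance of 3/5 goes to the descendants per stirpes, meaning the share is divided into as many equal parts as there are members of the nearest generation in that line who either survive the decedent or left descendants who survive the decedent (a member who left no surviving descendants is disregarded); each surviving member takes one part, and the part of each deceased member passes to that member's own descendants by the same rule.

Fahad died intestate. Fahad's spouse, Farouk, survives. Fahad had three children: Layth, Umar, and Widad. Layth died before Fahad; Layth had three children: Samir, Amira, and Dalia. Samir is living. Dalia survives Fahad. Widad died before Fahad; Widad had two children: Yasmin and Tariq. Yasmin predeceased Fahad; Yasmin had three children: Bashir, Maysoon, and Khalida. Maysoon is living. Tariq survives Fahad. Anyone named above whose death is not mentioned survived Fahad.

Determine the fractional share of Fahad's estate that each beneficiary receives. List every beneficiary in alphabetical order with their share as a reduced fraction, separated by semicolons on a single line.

Amira 1/15; Bashir 1/30; Dalia 1/15; Farouk 2/5; Khalida 1/30; Maysoon 1/30; Samir 1/15; Tariq 1/10; Umar 1/5

Farouk, as surviving spouse, takes 2/5.
The remaining 3/5 passes to Fahad's descendants per stirpes.
The 3/5 is divided into 3 equal shares of 1/5 among Layth, Umar, Widad.
Layth predeceased; the 1/5 allotted to Layth's branch passes to Layth's issue by representation.
The 1/5 is divided into 3 equal shares of 1/15 among Samir, Amira, Dalia.
Samir is living and takes 1/15.
Amira is living and takes 1/15.
Dalia is living and takes 1/15.
Umar is living and takes 1/5.
Widad predeceased; the 1/5 allotted to Widad's branch passes to Widad's issue by representation.
The 1/5 is divided into 2 equal shares of 1/10 among Yasmin, Tariq.
Yasmin predeceased; the 1/10 allotted to Yasmin's branch passes to Yasmin's issue by representation.
The 1/10 is divided into 3 equal shares of 1/30 among Bashir, Maysoon, Khalida.
Bashir is living and takes 1/30.
Maysoon is living and takes 1/30.
Khalida is living and takes 1/30.
Tariq is living and takes 1/10.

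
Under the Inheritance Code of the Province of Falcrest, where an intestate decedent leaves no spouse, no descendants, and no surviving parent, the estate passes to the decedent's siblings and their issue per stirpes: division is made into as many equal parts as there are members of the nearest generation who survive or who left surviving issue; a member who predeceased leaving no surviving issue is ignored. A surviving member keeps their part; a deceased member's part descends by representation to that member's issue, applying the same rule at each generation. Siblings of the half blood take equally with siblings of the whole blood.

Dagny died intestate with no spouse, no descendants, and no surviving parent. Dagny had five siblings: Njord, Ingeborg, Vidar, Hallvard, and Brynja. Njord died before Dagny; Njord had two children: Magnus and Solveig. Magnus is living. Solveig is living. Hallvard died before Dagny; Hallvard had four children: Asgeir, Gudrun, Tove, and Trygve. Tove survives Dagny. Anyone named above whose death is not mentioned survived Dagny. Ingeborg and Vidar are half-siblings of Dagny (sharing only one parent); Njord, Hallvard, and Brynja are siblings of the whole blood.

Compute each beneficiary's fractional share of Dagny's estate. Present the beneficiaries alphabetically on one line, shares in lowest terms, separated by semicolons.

No spouse, descendants, or parent survives, so the estate passes to Dagny's siblings per stirpes.
Half-blood and whole-blood siblings take equally under the stated rule.
The estate is divided into 5 equal shares of 1/5 among Njord, Ingeborg, Vidar, Hallvard, Brynja.
Njord predeceased; the 1/5 allotted to Njord's branch passes to Njord's issue by representation.
The 1/5 is divided into 2 equal shares of 1/10 among Magnus, Solveig.
Magnus is living and takes 1/10.
Solveig is living and takes 1/10.
Ingeborg is living and takes 1/5.
Vidar is living and takes 1/5.
Hallvard predeceased; the 1/5 allotted to Hallvard's branch passes to Hallvard's issue by representation.
The 1/5 is divided into 4 equal shares of 1/20 among Asgeir, Gudrun, Tove, Trygve.
Asgeir is living and takes 1/20.
Gudrun is living and takes 1/20.
Tove is living and takes 1/20.
Trygve is living and takes 1/20.
Brynja is living and takes 1/5.

Asgeir 1/20; Brynja 1/5; Gudrun 1/20; Ingeborg 1/5; Magnus 1/10; Solveig 1/10; Tove 1/20; Trygve 1/20; Vidar 1/5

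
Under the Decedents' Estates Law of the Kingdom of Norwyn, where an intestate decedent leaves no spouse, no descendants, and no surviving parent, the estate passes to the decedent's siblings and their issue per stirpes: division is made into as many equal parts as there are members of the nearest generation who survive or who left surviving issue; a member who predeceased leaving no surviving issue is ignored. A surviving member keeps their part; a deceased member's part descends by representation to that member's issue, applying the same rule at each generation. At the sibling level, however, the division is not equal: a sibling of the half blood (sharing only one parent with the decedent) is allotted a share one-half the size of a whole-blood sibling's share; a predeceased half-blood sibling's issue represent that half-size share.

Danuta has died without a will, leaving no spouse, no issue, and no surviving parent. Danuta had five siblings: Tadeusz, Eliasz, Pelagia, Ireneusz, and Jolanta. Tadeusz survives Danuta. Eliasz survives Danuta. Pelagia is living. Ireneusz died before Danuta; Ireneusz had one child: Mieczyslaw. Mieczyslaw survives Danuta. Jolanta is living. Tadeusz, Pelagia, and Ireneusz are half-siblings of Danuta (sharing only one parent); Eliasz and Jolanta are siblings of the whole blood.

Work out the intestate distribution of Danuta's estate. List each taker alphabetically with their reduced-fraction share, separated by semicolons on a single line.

No spouse, descendants, or parent survives, so the estate passes to Danuta's siblings per stirpes.
Half-blood siblings count for one-half the weight of whole-blood siblings at the initial division.
Dividing 1 in proportion to weights (total weight 7/2): Tadeusz (weight 1/2) → 1/7; Eliasz (weight 1) → 2/7; Pelagia (weight 1/2) → 1/7; Ireneusz (weight 1/2) → 1/7; Jolanta (weight 1) → 2/7.
Tadeusz is living and takes 1/7.
Eliasz is living and takes 2/7.
Pelagia is living and takes 1/7.
Ireneusz predeceased; the 1/7 allotted to Ireneusz's branch passes to Ireneusz's issue by representation.
Mieczyslaw is the sole taker at this level and receives the full 1/7.
Jolanta is living and takes 2/7.

Eliasz 2/7; Jolanta 2/7; Mieczyslaw 1/7; Pelagia 1/7; Tadeusz 1/7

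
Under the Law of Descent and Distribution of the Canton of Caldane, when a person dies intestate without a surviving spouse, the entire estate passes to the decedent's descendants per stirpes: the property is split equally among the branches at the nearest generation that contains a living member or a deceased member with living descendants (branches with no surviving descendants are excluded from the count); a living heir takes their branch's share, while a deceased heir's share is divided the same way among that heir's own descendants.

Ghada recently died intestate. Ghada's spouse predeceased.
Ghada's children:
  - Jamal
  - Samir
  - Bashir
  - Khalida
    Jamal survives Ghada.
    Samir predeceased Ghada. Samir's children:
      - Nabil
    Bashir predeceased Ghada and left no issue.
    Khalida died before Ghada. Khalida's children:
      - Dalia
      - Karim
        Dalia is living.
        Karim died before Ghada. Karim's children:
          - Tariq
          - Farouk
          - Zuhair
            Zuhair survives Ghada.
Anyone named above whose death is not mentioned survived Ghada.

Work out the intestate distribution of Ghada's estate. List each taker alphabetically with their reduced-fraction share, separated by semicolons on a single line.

There is no surviving spouse, so the entire estate passes to Ghada's descendants per stirpes.
Bashir left no surviving issue, so that branch lapses and is disregarded.
The estate is divided into 3 equal shares of 1/3 among Jamal, Samir, Khalida.
Jamal is living and takes 1/3.
Samir predeceased; the 1/3 allotted to Samir's branch passes to Samir's issue by representation.
Nabil is the sole taker at this level and receives the full 1/3.
Khalida predeceased; the 1/3 allotted to Khalida's branch passes to Khalida's issue by representation.
The 1/3 is divided into 2 equal shares of 1/6 among Dalia, Karim.
Dalia is living and takes 1/6.
Karim predeceased; the 1/6 allotted to Karim's branch passes to Karim's issue by representation.
The 1/6 is divided into 3 equal shares of 1/18 among Tariq, Farouk, Zuhair.
Tariq is living and takes 1/18.
Farouk is living and takes 1/18.
Zuhair is living and takes 1/18.

Dalia 1/6; Farouk 1/18; Jamal 1/3; Nabil 1/3; Tariq 1/18; Zuhair 1/18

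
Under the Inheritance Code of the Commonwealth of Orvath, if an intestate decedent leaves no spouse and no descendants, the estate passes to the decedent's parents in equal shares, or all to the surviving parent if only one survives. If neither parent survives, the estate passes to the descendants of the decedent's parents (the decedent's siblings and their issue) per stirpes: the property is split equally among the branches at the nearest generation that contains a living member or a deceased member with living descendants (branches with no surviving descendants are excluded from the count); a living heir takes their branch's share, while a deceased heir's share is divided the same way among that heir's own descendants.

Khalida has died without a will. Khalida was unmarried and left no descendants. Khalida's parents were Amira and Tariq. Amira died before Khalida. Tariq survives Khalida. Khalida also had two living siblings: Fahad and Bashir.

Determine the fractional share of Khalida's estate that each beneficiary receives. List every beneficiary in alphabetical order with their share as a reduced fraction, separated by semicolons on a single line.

Tariq 1

Only one parent, Tariq, survives, so Tariq takes the entire estate. The siblings take nothing because a surviving parent has priority.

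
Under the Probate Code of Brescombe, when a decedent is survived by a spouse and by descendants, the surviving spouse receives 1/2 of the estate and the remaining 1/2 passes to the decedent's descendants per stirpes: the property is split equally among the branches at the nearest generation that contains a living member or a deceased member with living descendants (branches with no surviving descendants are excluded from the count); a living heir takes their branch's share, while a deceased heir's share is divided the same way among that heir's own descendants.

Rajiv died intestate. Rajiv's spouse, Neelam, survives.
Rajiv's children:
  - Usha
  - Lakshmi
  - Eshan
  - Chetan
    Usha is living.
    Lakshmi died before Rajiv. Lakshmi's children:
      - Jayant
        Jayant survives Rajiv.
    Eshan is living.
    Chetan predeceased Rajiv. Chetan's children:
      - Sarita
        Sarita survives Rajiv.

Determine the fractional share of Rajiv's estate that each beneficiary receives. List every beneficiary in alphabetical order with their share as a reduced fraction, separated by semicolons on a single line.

Neelam, as surviving spouse, takes 1/2.
The remaining 1/2 passes to Rajiv's descendants per stirpes.
The 1/2 is divided into 4 equal shares of 1/8 among Usha, Lakshmi, Eshan, Chetan.
Usha is living and takes 1/8.
Lakshmi predeceased; the 1/8 allotted to Lakshmi's branch passes to Lakshmi's issue by representation.
Jayant is the sole taker at this level and receives the full 1/8.
Eshan is living and takes 1/8.
Chetan predeceased; the 1/8 allotted to Chetan's branch passes to Chetan's issue by representation.
Sarita is the sole taker at this level and receives the full 1/8.

Eshan 1/8; Jayant 1/8; Neelam 1/2; Sarita 1/8; Usha 1/8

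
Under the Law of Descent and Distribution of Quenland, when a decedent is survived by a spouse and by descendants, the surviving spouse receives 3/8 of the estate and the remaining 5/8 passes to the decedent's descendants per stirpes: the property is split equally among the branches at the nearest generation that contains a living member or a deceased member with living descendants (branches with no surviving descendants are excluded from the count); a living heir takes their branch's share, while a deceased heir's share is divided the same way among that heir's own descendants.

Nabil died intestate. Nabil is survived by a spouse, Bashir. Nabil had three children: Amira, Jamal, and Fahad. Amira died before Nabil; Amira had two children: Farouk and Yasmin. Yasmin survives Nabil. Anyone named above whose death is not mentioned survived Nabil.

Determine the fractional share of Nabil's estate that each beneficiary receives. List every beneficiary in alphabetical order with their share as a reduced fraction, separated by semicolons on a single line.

Bashir, as surviving spouse, takes 3/8.
The remaining 5/8 passes to Nabil's descendants per stirpes.
The 5/8 is divided into 3 equal shares of 5/24 among Amira, Jamal, Fahad.
Amira predeceased; the 5/24 allotted to Amira's branch passes to Amira's issue by representation.
The 5/24 is divided into 2 equal shares of 5/48 among Farouk, Yasmin.
Farouk is living and takes 5/48.
Yasmin is living and takes 5/48.
Jamal is living and takes 5/24.
Fahad is living and takes 5/24.

Bashir 3/8; Fahad 5/24; Farouk 5/48; Jamal 5/24; Yasmin 5/48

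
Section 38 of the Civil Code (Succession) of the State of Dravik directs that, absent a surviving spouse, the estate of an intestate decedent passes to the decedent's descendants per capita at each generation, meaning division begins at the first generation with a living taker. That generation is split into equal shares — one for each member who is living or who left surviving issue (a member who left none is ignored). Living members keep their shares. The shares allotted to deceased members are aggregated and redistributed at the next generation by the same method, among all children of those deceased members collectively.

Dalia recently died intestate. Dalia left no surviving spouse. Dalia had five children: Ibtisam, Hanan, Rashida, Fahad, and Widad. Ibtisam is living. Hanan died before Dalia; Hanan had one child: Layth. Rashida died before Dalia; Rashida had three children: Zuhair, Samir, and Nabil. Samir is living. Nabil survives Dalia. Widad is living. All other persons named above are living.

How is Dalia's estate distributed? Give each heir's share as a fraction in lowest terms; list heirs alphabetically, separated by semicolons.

Fahad 1/5; Ibtisam 1/5; Layth 1/10; Nabil 1/10; Samir 1/10; Widad 1/5; Zuhair 1/10

There is no surviving spouse, so the entire estate passes to Dalia's descendants per capita at each generation.
At generation 1 (Ibtisam, Hanan, Rashida, Fahad, Widad) there are 5 shares of (1)/5 = 1/5 each.
Living: Ibtisam, Fahad, and Widad — each takes 1/5.
Deceased: Hanan and Rashida. Their combined 2/5 is pooled and carried to generation 2.
At generation 2 (Layth, Zuhair, Samir, Nabil) there are 4 shares of (2/5)/4 = 1/10 each.
Living: Layth, Zuhair, Samir, and Nabil — each takes 1/10.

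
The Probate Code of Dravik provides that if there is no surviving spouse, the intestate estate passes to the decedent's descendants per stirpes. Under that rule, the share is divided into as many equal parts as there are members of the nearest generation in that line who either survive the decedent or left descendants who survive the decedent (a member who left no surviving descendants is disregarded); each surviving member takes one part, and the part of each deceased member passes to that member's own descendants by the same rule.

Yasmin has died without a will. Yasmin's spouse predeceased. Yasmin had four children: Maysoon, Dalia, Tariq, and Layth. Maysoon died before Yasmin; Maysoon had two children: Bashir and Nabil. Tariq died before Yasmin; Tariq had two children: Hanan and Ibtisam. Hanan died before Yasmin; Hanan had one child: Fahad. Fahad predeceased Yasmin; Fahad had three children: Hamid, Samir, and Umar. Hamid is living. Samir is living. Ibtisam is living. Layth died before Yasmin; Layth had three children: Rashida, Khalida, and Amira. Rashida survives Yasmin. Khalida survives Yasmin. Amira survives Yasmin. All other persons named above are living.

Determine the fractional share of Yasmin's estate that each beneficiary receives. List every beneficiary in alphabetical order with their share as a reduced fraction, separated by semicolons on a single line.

Amira 1/12; Bashir 1/8; Dalia 1/4; Hamid 1/24; Ibtisam 1/8; Khalida 1/12; Nabil 1/8; Rashida 1/12; Samir 1/24; Umar 1/24

There is no surviving spouse, so the entire estate passes to Yasmin's descendants per stirpes.
The estate is divided into 4 equal shares of 1/4 among Maysoon, Dalia, Tariq, Layth.
Maysoon predeceased; the 1/4 allotted to Maysoon's branch passes to Maysoon's issue by representation.
The 1/4 is divided into 2 equal shares of 1/8 among Bashir, Nabil.
Bashir is living and takes 1/8.
Nabil is living and takes 1/8.
Dalia is living and takes 1/4.
Tariq predeceased; the 1/4 allotted to Tariq's branch passes to Tariq's issue by representation.
The 1/4 is divided into 2 equal shares of 1/8 among Hanan, Ibtisam.
Hanan predeceased; the 1/8 allotted to Hanan's branch passes to Hanan's issue by representation.
Fahad's line is the sole branch at this level, so the full 1/8 passes to Fahad's issue by representation.
The 1/8 is divided into 3 equal shares of 1/24 among Hamid, Samir, Umar.
Hamid is living and takes 1/24.
Samir is living and takes 1/24.
Umar is living and takes 1/24.
Ibtisam is living and takes 1/8.
Layth predeceased; the 1/4 allotted to Layth's branch passes to Layth's issue by representation.
The 1/4 is divided into 3 equal shares of 1/12 among Rashida, Khalida, Amira.
Rashida is living and takes 1/12.
Khalida is living and takes 1/12.
Amira is living and takes 1/12.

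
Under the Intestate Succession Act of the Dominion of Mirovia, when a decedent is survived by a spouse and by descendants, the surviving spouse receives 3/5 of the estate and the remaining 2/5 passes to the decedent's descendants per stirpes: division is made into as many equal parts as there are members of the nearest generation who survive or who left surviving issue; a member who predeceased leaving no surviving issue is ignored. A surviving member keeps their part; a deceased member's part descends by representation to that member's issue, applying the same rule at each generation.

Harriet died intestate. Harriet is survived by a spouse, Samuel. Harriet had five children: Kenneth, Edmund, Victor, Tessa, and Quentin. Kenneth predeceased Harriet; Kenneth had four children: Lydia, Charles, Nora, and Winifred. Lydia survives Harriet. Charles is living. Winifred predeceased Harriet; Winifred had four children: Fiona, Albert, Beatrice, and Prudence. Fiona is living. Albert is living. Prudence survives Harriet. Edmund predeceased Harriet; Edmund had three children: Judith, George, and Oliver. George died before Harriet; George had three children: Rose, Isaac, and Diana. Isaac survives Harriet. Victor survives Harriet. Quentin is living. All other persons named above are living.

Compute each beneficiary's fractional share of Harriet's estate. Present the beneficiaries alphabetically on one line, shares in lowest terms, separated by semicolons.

Albert 1/200; Beatrice 1/200; Charles 1/50; Diana 2/225; Fiona 1/200; Isaac 2/225; Judith 2/75; Lydia 1/50; Nora 1/50; Oliver 2/75; Prudence 1/200; Quentin 2/25; Rose 2/225; Samuel 3/5; Tessa 2/25; Victor 2/25

Samuel, as surviving spouse, takes 3/5.
The remaining 2/5 passes to Harriet's descendants per stirpes.
The 2/5 is divided into 5 equal shares of 2/25 among Kenneth, Edmund, Victor, Tessa, Quentin.
Kenneth predeceased; the 2/25 allotted to Kenneth's branch passes to Kenneth's issue by representation.
The 2/25 is divided into 4 equal shares of 1/50 among Lydia, Charles, Nora, Winifred.
Lydia is living and takes 1/50.
Charles is living and takes 1/50.
Nora is living and takes 1/50.
Winifred predeceased; the 1/50 allotted to Winifred's branch passes to Winifred's issue by representation.
The 1/50 is divided into 4 equal shares of 1/200 among Fiona, Albert, Beatrice, Prudence.
Fiona is living and takes 1/200.
Albert is living and takes 1/200.
Beatrice is living and takes 1/200.
Prudence is living and takes 1/200.
Edmund predeceased; the 2/25 allotted to Edmund's branch passes to Edmund's issue by representation.
The 2/25 is divided into 3 equal shares of 2/75 among Judith, George, Oliver.
Judith is living and takes 2/75.
George predeceased; the 2/75 allotted to George's branch passes to George's issue by representation.
The 2/75 is divided into 3 equal shares of 2/225 among Rose, Isaac, Diana.
Rose is living and takes 2/225.
Isaac is living and takes 2/225.
Diana is living and takes 2/225.
Oliver is living and takes 2/75.
Victor is living and takes 2/25.
Tessa is living and takes 2/25.
Quentin is living and takes 2/25.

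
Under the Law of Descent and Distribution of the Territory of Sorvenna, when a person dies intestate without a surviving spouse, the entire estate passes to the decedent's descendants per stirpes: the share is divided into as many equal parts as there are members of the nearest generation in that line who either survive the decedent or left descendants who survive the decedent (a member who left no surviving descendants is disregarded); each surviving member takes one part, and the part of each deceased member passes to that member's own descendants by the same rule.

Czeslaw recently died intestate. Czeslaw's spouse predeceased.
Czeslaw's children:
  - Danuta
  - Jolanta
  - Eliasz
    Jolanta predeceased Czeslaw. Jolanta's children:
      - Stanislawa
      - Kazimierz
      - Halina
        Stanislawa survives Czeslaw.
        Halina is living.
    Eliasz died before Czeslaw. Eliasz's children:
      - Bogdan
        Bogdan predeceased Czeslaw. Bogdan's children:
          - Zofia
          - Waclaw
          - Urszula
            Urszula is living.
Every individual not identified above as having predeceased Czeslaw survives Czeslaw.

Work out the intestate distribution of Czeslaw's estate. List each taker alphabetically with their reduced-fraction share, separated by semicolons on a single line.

Danuta 1/3; Halina 1/9; Kazimierz 1/9; Stanislawa 1/9; Urszula 1/9; Waclaw 1/9; Zofia 1/9

There is no surviving spouse, so the entire estate passes to Czeslaw's descendants per stirpes.
The estate is divided into 3 equal shares of 1/3 among Danuta, Jolanta, Eliasz.
Danuta is living and takes 1/3.
Jolanta predeceased; the 1/3 allotted to Jolanta's branch passes to Jolanta's issue by representation.
The 1/3 is divided into 3 equal shares of 1/9 among Stanislawa, Kazimierz, Halina.
Stanislawa is living and takes 1/9.
Kazimierz is living and takes 1/9.
Halina is living and takes 1/9.
Eliasz predeceased; the 1/3 allotted to Eliasz's branch passes to Eliasz's issue by representation.
Bogdan's line is the sole branch at this level, so the full 1/3 passes to Bogdan's issue by representation.
The 1/3 is divided into 3 equal shares of 1/9 among Zofia, Waclaw, Urszula.
Zofia is living and takes 1/9.
Waclaw is living and takes 1/9.
Urszula is living and takes 1/9.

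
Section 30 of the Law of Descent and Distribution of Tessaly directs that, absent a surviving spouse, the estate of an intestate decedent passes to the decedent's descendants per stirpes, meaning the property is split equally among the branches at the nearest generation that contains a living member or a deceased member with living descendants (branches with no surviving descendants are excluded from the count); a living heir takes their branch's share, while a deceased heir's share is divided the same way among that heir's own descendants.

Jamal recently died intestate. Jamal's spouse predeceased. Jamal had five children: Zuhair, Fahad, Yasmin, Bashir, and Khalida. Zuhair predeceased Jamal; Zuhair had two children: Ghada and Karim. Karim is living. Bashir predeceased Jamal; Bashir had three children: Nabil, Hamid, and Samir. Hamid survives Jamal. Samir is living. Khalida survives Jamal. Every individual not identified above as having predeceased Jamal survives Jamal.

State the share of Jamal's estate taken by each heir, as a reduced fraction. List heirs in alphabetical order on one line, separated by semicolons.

There is no surviving spouse, so the entire estate passes to Jamal's descendants per stirpes.
The estate is divided into 5 equal shares of 1/5 among Zuhair, Fahad, Yasmin, Bashir, Khalida.
Zuhair predeceased; the 1/5 allotted to Zuhair's branch passes to Zuhair's issue by representation.
The 1/5 is divided into 2 equal shares of 1/10 among Ghada, Karim.
Ghada is living and takes 1/10.
Karim is living and takes 1/10.
Fahad is living and takes 1/5.
Yasmin is living and takes 1/5.
Bashir predeceased; the 1/5 allotted to Bashir's branch passes to Bashir's issue by representation.
The 1/5 is divided into 3 equal shares of 1/15 among Nabil, Hamid, Samir.
Nabil is living and takes 1/15.
Hamid is living and takes 1/15.
Samir is living and takes 1/15.
Khalida is living and takes 1/5.

Fahad 1/5; Ghada 1/10; Hamid 1/15; Karim 1/10; Khalida 1/5; Nabil 1/15; Samir 1/15; Yasmin 1/5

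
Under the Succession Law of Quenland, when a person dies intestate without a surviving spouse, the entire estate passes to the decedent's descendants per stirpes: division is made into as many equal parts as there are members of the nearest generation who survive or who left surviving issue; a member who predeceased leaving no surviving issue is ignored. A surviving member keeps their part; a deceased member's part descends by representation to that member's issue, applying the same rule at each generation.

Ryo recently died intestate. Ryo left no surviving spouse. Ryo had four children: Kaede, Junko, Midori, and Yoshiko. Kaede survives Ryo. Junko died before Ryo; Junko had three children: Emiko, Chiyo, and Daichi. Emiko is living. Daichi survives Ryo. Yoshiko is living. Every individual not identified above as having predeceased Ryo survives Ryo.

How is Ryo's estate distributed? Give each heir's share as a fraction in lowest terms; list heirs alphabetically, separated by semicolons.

Chiyo 1/12; Daichi 1/12; Emiko 1/12; Kaede 1/4; Midori 1/4; Yoshiko 1/4

There is no surviving spouse, so the entire estate passes to Ryo's descendants per stirpes.
The estate is divided into 4 equal shares of 1/4 among Kaede, Junko, Midori, Yoshiko.
Kaede is living and takes 1/4.
Junko predeceased; the 1/4 allotted to Junko's branch passes to Junko's issue by representation.
The 1/4 is divided into 3 equal shares of 1/12 among Emiko, Chiyo, Daichi.
Emiko is living and takes 1/12.
Chiyo is living and takes 1/12.
Daichi is living and takes 1/12.
Midori is living and takes 1/4.
Yoshiko is living and takes 1/4.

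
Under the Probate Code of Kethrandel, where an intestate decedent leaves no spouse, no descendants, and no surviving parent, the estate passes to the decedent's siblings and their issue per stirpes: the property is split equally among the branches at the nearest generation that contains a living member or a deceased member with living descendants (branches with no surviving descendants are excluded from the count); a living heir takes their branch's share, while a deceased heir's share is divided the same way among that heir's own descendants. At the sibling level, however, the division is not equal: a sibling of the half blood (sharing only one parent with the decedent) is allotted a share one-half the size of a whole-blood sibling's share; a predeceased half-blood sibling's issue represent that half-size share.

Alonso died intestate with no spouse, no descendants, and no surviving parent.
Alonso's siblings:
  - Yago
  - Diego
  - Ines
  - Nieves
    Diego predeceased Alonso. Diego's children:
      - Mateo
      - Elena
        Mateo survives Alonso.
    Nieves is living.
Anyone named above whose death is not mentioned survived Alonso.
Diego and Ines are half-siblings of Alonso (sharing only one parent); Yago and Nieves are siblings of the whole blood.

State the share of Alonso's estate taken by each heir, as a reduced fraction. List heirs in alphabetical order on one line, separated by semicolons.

No spouse, descendants, or parent survives, so the estate passes to Alonso's siblings per stirpes.
Half-blood siblings count for one-half the weight of whole-blood siblings at the initial division.
Dividing 1 in proportion to weights (total weight 3): Yago (weight 1) → 1/3; Diego (weight 1/2) → 1/6; Ines (weight 1/2) → 1/6; Nieves (weight 1) → 1/3.
Yago is living and takes 1/3.
Diego predeceased; the 1/6 allotted to Diego's branch passes to Diego's issue by representation.
The 1/6 is divided into 2 equal shares of 1/12 among Mateo, Elena.
Mateo is living and takes 1/12.
Elena is living and takes 1/12.
Ines is living and takes 1/6.
Nieves is living and takes 1/3.

Elena 1/12; Ines 1/6; Mateo 1/12; Nieves 1/3; Yago 1/3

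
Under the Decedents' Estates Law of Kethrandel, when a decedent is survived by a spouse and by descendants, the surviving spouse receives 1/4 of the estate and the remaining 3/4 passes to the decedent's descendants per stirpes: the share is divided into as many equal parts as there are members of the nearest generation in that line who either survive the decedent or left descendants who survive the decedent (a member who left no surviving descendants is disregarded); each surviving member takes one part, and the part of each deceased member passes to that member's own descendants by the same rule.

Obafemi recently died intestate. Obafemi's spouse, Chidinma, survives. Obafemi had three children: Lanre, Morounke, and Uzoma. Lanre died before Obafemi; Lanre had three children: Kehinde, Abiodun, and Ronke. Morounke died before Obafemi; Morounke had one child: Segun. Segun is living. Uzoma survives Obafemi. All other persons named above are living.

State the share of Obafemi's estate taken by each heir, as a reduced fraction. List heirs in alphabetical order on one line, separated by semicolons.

Abiodun 1/12; Chidinma 1/4; Kehinde 1/12; Ronke 1/12; Segun 1/4; Uzoma 1/4

Chidinma, as surviving spouse, takes 1/4.
The remaining 3/4 passes to Obafemi's descendants per stirpes.
The 3/4 is divided into 3 equal shares of 1/4 among Lanre, Morounke, Uzoma.
Lanre predeceased; the 1/4 allotted to Lanre's branch passes to Lanre's issue by representation.
The 1/4 is divided into 3 equal shares of 1/12 among Kehinde, Abiodun, Ronke.
Kehinde is living and takes 1/12.
Abiodun is living and takes 1/12.
Ronke is living and takes 1/12.
Morounke predeceased; the 1/4 allotted to Morounke's branch passes to Morounke's issue by representation.
Segun is the sole taker at this level and receives the full 1/4.
Uzoma is living and takes 1/4.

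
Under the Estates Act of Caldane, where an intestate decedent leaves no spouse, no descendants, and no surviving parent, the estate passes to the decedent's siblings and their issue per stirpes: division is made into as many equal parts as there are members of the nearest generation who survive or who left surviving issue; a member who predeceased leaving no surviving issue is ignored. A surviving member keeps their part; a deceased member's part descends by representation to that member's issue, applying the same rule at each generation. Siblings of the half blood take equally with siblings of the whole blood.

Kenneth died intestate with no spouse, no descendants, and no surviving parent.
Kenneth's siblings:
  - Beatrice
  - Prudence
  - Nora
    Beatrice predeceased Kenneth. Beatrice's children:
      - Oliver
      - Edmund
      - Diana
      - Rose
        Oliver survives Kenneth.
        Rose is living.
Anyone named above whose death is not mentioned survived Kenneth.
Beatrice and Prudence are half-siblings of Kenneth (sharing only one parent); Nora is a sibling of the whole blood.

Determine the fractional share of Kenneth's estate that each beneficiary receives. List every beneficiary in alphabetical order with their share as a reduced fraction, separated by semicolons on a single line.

Diana 1/12; Edmund 1/12; Nora 1/3; Oliver 1/12; Prudence 1/3; Rose 1/12

No spouse, descendants, or parent survives, so the estate passes to Kenneth's siblings per stirpes.
Half-blood and whole-blood siblings take equally under the stated rule.
The estate is divided into 3 equal shares of 1/3 among Beatrice, Prudence, Nora.
Beatrice predeceased; the 1/3 allotted to Beatrice's branch passes to Beatrice's issue by representation.
The 1/3 is divided into 4 equal shares of 1/12 among Oliver, Edmund, Diana, Rose.
Oliver is living and takes 1/12.
Edmund is living and takes 1/12.
Diana is living and takes 1/12.
Rose is living and takes 1/12.
Prudence is living and takes 1/3.
Nora is living and takes 1/3.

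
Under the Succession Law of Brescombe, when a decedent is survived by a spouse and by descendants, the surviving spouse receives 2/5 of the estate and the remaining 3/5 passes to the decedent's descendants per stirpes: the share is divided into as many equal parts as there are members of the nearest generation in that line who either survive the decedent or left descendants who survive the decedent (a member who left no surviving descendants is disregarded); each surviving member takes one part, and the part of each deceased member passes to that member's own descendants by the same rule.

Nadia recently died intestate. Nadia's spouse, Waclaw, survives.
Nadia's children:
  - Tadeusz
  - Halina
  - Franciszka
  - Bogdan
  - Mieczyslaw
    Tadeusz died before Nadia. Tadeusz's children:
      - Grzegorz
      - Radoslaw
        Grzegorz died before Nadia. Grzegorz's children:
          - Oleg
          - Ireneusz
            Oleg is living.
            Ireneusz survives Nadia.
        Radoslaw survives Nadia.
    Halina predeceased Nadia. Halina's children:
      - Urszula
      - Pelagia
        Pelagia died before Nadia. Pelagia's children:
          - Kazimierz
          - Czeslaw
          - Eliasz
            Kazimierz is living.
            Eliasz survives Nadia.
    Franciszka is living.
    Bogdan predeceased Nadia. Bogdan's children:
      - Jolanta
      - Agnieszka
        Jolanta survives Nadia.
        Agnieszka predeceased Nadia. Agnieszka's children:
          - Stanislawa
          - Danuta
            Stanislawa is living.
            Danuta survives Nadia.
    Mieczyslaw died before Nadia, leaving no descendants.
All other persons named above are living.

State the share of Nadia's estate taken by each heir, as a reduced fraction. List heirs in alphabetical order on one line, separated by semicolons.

Czeslaw 1/40; Danuta 3/80; Eliasz 1/40; Franciszka 3/20; Ireneusz 3/80; Jolanta 3/40; Kazimierz 1/40; Oleg 3/80; Radoslaw 3/40; Stanislawa 3/80; Urszula 3/40; Waclaw 2/5

Waclaw, as surviving spouse, takes 2/5.
The remaining 3/5 passes to Nadia's descendants per stirpes.
Mieczyslaw left no surviving issue, so that branch lapses and is disregarded.
The 3/5 is divided into 4 equal shares of 3/20 among Tadeusz, Halina, Franciszka, Bogdan.
Tadeusz predeceased; the 3/20 allotted to Tadeusz's branch passes to Tadeusz's issue by representation.
The 3/20 is divided into 2 equal shares of 3/40 among Grzegorz, Radoslaw.
Grzegorz predeceased; the 3/40 allotted to Grzegorz's branch passes to Grzegorz's issue by representation.
The 3/40 is divided into 2 equal shares of 3/80 among Oleg, Ireneusz.
Oleg is living and takes 3/80.
Ireneusz is living and takes 3/80.
Radoslaw is living and takes 3/40.
Halina predeceased; the 3/20 allotted to Halina's branch passes to Halina's issue by representation.
The 3/20 is divided into 2 equal shares of 3/40 among Urszula, Pelagia.
Urszula is living and takes 3/40.
Pelagia predeceased; the 3/40 allotted to Pelagia's branch passes to Pelagia's issue by representation.
The 3/40 is divided into 3 equal shares of 1/40 among Kazimierz, Czeslaw, Eliasz.
Kazimierz is living and takes 1/40.
Czeslaw is living and takes 1/40.
Eliasz is living and takes 1/40.
Franciszka is living and takes 3/20.
Bogdan predeceased; the 3/20 allotted to Bogdan's branch passes to Bogdan's issue by representation.
The 3/20 is divided into 2 equal shares of 3/40 among Jolanta, Agnieszka.
Jolanta is living and takes 3/40.
Agnieszka predeceased; the 3/40 allotted to Agnieszka's branch passes to Agnieszka's issue by representation.
The 3/40 is divided into 2 equal shares of 3/80 among Stanislawa, Danuta.
Stanislawa is living and takes 3/80.
Danuta is living and takes 3/80.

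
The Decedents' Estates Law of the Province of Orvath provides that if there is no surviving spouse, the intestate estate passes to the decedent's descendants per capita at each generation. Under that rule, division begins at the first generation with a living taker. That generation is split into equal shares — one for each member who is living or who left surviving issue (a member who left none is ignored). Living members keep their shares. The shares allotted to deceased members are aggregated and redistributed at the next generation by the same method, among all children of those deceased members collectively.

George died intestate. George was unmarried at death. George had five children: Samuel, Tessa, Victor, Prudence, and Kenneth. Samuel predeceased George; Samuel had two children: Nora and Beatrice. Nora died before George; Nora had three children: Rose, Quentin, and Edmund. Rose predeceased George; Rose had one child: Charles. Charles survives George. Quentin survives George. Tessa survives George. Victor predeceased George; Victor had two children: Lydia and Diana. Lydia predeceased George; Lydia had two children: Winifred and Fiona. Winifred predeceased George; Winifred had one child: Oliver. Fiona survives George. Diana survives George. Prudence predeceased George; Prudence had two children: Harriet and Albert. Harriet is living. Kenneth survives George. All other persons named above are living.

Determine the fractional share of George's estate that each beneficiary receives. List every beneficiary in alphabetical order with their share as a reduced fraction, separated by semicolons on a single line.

There is no surviving spouse, so the entire estate passes to George's descendants per capita at each generation.
At generation 1 (Samuel, Tessa, Victor, Prudence, Kenneth) there are 5 shares of (1)/5 = 1/5 each.
Living: Tessa and Kenneth — each takes 1/5.
Deceased: Samuel, Victor, and Prudence. Their combined 3/5 is pooled and carried to generation 2.
At generation 2 (Nora, Beatrice, Lydia, Diana, Harriet, Albert) there are 6 shares of (3/5)/6 = 1/10 each.
Living: Beatrice, Diana, Harriet, and Albert — each takes 1/10.
Deceased: Nora and Lydia. Their combined 1/5 is pooled and carried to generation 3.
At generation 3 (Rose, Quentin, Edmund, Winifred, Fiona) there are 5 shares of (1/5)/5 = 1/25 each.
Living: Quentin, Edmund, and Fiona — each takes 1/25.
Deceased: Rose and Winifred. Their combined 2/25 is pooled and carried to generation 4.
At generation 4 (Charles, Oliver) there are 2 shares of (2/25)/2 = 1/25 each.
Living: Charles and Oliver — each takes 1/25.

Albert 1/10; Beatrice 1/10; Charles 1/25; Diana 1/10; Edmund 1/25; Fiona 1/25; Harriet 1/10; Kenneth 1/5; Oliver 1/25; Quentin 1/25; Tessa 1/5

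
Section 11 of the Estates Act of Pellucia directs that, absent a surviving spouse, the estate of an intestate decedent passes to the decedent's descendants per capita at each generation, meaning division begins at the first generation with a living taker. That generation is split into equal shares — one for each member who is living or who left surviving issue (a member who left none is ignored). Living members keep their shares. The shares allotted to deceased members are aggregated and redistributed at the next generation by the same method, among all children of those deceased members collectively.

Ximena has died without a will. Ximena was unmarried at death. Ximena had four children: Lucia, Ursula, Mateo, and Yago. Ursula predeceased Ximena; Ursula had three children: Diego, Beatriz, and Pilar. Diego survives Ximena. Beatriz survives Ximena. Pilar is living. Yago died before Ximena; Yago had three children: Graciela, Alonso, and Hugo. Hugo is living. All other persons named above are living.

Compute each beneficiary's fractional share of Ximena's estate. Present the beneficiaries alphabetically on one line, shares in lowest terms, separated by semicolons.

There is no surviving spouse, so the entire estate passes to Ximena's descendants per capita at each generation.
At generation 1 (Lucia, Ursula, Mateo, Yago) there are 4 shares of (1)/4 = 1/4 each.
Living: Lucia and Mateo — each takes 1/4.
Deceased: Ursula and Yago. Their combined 1/2 is pooled and carried to generation 2.
At generation 2 (Diego, Beatriz, Pilar, Graciela, Alonso, Hugo) there are 6 shares of (1/2)/6 = 1/12 each.
Living: Diego, Beatriz, Pilar, Graciela, Alonso, and Hugo — each takes 1/12.

Alonso 1/12; Beatriz 1/12; Diego 1/12; Graciela 1/12; Hugo 1/12; Lucia 1/4; Mateo 1/4; Pilar 1/12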